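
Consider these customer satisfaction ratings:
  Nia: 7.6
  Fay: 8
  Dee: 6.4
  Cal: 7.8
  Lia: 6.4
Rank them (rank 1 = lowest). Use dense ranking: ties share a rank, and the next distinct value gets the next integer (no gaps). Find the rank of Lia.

1

Sorted (ascending): 6.4, 6.4, 7.6, 7.8, 8
The 2 values of 6.4 share dense rank 1.
Remaining distinct values take the next consecutive integers.
Lia has value 6.4 → rank 1.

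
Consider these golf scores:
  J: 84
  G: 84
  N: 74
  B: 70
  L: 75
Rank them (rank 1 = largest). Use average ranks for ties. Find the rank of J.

1.5

Sorted (descending): 84, 84, 75, 74, 70
The 2 values of 84 occupy positions 1–2 → average rank (1+2)/2 = 1.5.
J has value 84 → rank 1.5.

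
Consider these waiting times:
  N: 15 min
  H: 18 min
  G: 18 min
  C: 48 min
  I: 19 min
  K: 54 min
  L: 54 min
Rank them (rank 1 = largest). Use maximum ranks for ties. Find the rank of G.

6

Sorted (descending): 54, 54, 48, 19, 18, 18, 15
The 2 values of 54 occupy positions 1–2 → each gets rank 2.
The 2 values of 18 occupy positions 5–6 → each gets rank 6.
G has value 18 min → rank 6.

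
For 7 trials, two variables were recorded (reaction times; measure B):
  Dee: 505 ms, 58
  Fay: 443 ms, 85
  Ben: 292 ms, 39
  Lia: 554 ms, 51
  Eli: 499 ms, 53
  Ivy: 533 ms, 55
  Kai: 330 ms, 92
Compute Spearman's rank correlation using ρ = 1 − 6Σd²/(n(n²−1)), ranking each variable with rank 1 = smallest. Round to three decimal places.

-0.143

Ranks of variable 1: 5, 3, 1, 7, 4, 6, 2
Ranks of variable 2: 5, 6, 1, 2, 3, 4, 7
d = r₁ − r₂: 0, -3, 0, 5, 1, 2, -5
d²: 0, 9, 0, 25, 1, 4, 25; Σd² = 64
ρ = 1 − 6·64/(7·48) = 1 − 384/336 = -0.143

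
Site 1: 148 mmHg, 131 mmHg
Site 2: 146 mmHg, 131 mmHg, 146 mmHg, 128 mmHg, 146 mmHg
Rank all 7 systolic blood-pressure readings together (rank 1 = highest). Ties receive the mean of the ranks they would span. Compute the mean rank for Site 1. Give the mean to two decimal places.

3.25

Sorted (descending): 148, 146, 146, 146, 131, 131, 128
The 3 values of 146 occupy positions 2–4 → average rank 3.
The 2 values of 131 occupy positions 5–6 → average rank (5+6)/2 = 5.5.
Site 1 values → pooled ranks: 148→1, 131→5.5
Mean rank = (1 + 5.5) / 2 = 3.25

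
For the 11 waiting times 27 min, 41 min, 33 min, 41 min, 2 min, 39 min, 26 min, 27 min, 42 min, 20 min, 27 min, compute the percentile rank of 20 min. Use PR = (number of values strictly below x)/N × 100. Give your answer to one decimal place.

9.1

N = 11.
Strictly below 20: 1. Equal to 20: 1.
PR = 1/11 × 100 = 9.1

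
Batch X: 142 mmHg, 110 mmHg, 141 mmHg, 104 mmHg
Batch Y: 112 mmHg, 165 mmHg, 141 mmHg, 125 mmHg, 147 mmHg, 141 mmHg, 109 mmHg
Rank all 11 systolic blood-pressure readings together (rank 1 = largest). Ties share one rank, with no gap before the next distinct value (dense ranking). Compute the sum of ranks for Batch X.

23

Sorted (descending): 165, 147, 142, 141, 141, 141, 125, 112, 110, 109, 104
The 3 values of 141 share dense rank 4.
Remaining distinct values take the next consecutive integers.
Batch X values → pooled ranks: 142→3, 110→7, 141→4, 104→9
Rank sum = 3 + 7 + 4 + 9 = 23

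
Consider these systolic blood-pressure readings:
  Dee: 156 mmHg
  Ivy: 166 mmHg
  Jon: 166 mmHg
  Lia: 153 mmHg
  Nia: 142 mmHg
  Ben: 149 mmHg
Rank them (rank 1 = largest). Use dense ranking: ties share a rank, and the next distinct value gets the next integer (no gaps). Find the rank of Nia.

Sorted (descending): 166, 166, 156, 153, 149, 142
The 2 values of 166 share dense rank 1.
Remaining distinct values take the next consecutive integers.
Nia has value 142 mmHg → rank 5.

5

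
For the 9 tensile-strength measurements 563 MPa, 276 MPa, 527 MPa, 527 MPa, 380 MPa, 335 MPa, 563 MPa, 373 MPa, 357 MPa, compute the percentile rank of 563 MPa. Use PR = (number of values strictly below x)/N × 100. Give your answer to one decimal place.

N = 9.
Strictly below 563: 7. Equal to 563: 2.
PR = 7/9 × 100 = 77.8

77.8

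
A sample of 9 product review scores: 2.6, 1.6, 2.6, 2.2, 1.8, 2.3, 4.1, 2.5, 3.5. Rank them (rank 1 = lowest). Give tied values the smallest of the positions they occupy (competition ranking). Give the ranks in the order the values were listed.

6, 1, 6, 3, 2, 4, 9, 5, 8

Sorted (ascending): 1.6, 1.8, 2.2, 2.3, 2.5, 2.6, 2.6, 3.5, 4.1
The 2 values of 2.6 occupy positions 6–7 → each gets rank 6.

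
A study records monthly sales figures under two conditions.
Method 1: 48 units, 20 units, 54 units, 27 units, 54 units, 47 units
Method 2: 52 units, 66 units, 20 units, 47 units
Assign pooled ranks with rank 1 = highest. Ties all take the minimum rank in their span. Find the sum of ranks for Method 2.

Sorted (descending): 66, 54, 54, 52, 48, 47, 47, 27, 20, 20
The 2 values of 54 occupy positions 2–3 → each gets rank 2.
The 2 values of 47 occupy positions 6–7 → each gets rank 6.
The 2 values of 20 occupy positions 9–10 → each gets rank 9.
Method 2 values → pooled ranks: 52→4, 66→1, 20→9, 47→6
Rank sum = 4 + 1 + 9 + 6 = 20

20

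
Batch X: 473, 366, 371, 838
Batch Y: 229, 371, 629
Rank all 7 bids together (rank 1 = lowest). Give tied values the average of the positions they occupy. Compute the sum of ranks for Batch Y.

Sorted (ascending): 229, 366, 371, 371, 473, 629, 838
The 2 values of 371 occupy positions 3–4 → average rank (3+4)/2 = 3.5.
Batch Y values → pooled ranks: 229→1, 371→3.5, 629→6
Rank sum = 1 + 3.5 + 6 = 10.5

10.5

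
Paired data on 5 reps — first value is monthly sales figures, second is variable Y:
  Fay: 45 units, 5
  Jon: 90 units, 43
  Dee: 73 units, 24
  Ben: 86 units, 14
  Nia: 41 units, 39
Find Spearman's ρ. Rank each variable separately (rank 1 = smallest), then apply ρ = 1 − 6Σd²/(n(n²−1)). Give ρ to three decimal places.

0.300

Ranks of variable 1: 2, 5, 3, 4, 1
Ranks of variable 2: 1, 5, 3, 2, 4
d = r₁ − r₂: 1, 0, 0, 2, -3
d²: 1, 0, 0, 4, 9; Σd² = 14
ρ = 1 − 6·14/(5·24) = 1 − 84/120 = 0.300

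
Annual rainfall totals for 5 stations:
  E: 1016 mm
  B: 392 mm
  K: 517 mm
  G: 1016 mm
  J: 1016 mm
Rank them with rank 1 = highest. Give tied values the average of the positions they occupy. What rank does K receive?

Sorted (descending): 1016, 1016, 1016, 517, 392
The 3 values of 1016 occupy positions 1–3 → average rank 2.
K has value 517 mm → rank 4.

4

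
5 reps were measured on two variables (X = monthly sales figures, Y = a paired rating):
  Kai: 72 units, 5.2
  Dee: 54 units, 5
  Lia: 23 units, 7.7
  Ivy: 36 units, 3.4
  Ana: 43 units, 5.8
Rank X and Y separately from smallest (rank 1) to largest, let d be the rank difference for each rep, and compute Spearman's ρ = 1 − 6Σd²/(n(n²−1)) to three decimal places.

Ranks of variable 1: 5, 4, 1, 2, 3
Ranks of variable 2: 3, 2, 5, 1, 4
d = r₁ − r₂: 2, 2, -4, 1, -1
d²: 4, 4, 16, 1, 1; Σd² = 26
ρ = 1 − 6·26/(5·24) = 1 − 156/120 = -0.300

-0.300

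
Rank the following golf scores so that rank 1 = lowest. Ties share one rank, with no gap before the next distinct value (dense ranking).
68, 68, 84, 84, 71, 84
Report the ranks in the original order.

Sorted (ascending): 68, 68, 71, 84, 84, 84
The 2 values of 68 share dense rank 1.
The 3 values of 84 share dense rank 3.
Remaining distinct values take the next consecutive integers.

1, 1, 3, 3, 2, 3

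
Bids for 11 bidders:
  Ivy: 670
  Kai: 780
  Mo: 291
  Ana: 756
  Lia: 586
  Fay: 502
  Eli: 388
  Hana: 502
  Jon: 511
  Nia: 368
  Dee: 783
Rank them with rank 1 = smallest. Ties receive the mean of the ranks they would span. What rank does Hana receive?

4.5

Sorted (ascending): 291, 368, 388, 502, 502, 511, 586, 670, 756, 780, 783
The 2 values of 502 occupy positions 4–5 → average rank (4+5)/2 = 4.5.
Hana has value 502 → rank 4.5.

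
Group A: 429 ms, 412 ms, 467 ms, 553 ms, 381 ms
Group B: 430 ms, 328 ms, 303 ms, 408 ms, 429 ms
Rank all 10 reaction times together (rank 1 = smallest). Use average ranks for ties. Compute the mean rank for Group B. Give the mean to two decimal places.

4.30

Sorted (ascending): 303, 328, 381, 408, 412, 429, 429, 430, 467, 553
The 2 values of 429 occupy positions 6–7 → average rank (6+7)/2 = 6.5.
Group B values → pooled ranks: 430→8, 328→2, 303→1, 408→4, 429→6.5
Mean rank = (8 + 2 + 1 + 4 + 6.5) / 5 = 4.30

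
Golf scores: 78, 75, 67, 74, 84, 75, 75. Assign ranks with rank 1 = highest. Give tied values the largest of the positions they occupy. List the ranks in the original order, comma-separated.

2, 5, 7, 6, 1, 5, 5

Sorted (descending): 84, 78, 75, 75, 75, 74, 67
The 3 values of 75 occupy positions 3–5 → each gets rank 5.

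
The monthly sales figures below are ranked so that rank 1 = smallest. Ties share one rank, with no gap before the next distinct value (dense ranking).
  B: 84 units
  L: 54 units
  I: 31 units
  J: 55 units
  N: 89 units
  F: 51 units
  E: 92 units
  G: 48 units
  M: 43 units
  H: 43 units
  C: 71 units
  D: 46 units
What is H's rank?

2

Sorted (ascending): 31, 43, 43, 46, 48, 51, 54, 55, 71, 84, 89, 92
The 2 values of 43 share dense rank 2.
Remaining distinct values take the next consecutive integers.
H has value 43 units → rank 2.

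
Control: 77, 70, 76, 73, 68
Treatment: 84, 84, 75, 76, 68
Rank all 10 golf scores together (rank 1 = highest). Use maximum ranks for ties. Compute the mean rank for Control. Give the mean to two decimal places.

6.60

Sorted (descending): 84, 84, 77, 76, 76, 75, 73, 70, 68, 68
The 2 values of 84 occupy positions 1–2 → each gets rank 2.
The 2 values of 76 occupy positions 4–5 → each gets rank 5.
The 2 values of 68 occupy positions 9–10 → each gets rank 10.
Control values → pooled ranks: 77→3, 70→8, 76→5, 73→7, 68→10
Mean rank = (3 + 8 + 5 + 7 + 10) / 5 = 6.60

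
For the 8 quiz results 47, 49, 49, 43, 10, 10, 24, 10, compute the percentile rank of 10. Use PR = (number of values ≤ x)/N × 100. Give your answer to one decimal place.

N = 8.
Strictly below 10: 0. Equal to 10: 3.
PR = 3/8 × 100 = 37.5

37.5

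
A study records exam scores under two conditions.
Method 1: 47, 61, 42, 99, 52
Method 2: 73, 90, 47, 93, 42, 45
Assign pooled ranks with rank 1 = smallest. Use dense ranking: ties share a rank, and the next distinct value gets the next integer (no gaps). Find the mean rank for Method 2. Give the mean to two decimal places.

Sorted (ascending): 42, 42, 45, 47, 47, 52, 61, 73, 90, 93, 99
The 2 values of 42 share dense rank 1.
The 2 values of 47 share dense rank 3.
Remaining distinct values take the next consecutive integers.
Method 2 values → pooled ranks: 73→6, 90→7, 47→3, 93→8, 42→1, 45→2
Mean rank = (6 + 7 + 3 + 8 + 1 + 2) / 6 = 4.50

4.50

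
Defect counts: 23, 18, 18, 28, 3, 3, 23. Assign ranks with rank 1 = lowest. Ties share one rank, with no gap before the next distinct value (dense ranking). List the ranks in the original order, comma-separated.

Sorted (ascending): 3, 3, 18, 18, 23, 23, 28
The 2 values of 3 share dense rank 1.
The 2 values of 18 share dense rank 2.
The 2 values of 23 share dense rank 3.
Remaining distinct values take the next consecutive integers.

3, 2, 2, 4, 1, 1, 3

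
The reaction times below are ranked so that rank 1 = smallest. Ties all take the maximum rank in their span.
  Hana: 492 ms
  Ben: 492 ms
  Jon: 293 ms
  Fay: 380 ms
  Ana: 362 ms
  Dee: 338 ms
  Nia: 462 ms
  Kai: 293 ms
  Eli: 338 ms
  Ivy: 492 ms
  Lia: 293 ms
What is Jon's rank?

Sorted (ascending): 293, 293, 293, 338, 338, 362, 380, 462, 492, 492, 492
The 3 values of 293 occupy positions 1–3 → each gets rank 3.
The 2 values of 338 occupy positions 4–5 → each gets rank 5.
The 3 values of 492 occupy positions 9–11 → each gets rank 11.
Jon has value 293 ms → rank 3.

3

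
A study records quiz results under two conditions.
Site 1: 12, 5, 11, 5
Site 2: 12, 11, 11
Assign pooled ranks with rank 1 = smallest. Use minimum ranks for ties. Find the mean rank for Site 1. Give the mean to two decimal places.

2.75

Sorted (ascending): 5, 5, 11, 11, 11, 12, 12
The 2 values of 5 occupy positions 1–2 → each gets rank 1.
The 3 values of 11 occupy positions 3–5 → each gets rank 3.
The 2 values of 12 occupy positions 6–7 → each gets rank 6.
Site 1 values → pooled ranks: 12→6, 5→1, 11→3, 5→1
Mean rank = (6 + 1 + 3 + 1) / 4 = 2.75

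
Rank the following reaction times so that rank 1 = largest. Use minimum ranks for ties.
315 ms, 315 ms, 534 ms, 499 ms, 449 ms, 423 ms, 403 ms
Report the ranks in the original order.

Sorted (descending): 534, 499, 449, 423, 403, 315, 315
The 2 values of 315 occupy positions 6–7 → each gets rank 6.

6, 6, 1, 2, 3, 4, 5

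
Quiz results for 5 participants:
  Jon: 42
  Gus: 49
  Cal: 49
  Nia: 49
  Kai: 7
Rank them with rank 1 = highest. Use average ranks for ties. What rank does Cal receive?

2

Sorted (descending): 49, 49, 49, 42, 7
The 3 values of 49 occupy positions 1–3 → average rank 2.
Cal has value 49 → rank 2.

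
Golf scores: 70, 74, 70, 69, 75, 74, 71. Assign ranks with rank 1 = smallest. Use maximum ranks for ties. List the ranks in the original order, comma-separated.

3, 6, 3, 1, 7, 6, 4

Sorted (ascending): 69, 70, 70, 71, 74, 74, 75
The 2 values of 70 occupy positions 2–3 → each gets rank 3.
The 2 values of 74 occupy positions 5–6 → each gets rank 6.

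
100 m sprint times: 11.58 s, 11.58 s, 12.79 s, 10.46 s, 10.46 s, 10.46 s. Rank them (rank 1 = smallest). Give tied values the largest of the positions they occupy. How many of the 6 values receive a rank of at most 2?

0

Sorted (ascending): 10.46, 10.46, 10.46, 11.58, 11.58, 12.79
The 3 values of 10.46 occupy positions 1–3 → each gets rank 3.
The 2 values of 11.58 occupy positions 4–5 → each gets rank 5.
Ranks ≤ 2: {} → 0 values.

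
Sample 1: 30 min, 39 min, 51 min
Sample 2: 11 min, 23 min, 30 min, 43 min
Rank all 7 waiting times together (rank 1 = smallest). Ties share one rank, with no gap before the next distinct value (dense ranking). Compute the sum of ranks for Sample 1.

Sorted (ascending): 11, 23, 30, 30, 39, 43, 51
The 2 values of 30 share dense rank 3.
Remaining distinct values take the next consecutive integers.
Sample 1 values → pooled ranks: 30→3, 39→4, 51→6
Rank sum = 3 + 4 + 6 = 13

13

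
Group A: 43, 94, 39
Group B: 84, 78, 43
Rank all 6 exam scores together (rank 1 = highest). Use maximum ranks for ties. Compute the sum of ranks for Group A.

12

Sorted (descending): 94, 84, 78, 43, 43, 39
The 2 values of 43 occupy positions 4–5 → each gets rank 5.
Group A values → pooled ranks: 43→5, 94→1, 39→6
Rank sum = 5 + 1 + 6 = 12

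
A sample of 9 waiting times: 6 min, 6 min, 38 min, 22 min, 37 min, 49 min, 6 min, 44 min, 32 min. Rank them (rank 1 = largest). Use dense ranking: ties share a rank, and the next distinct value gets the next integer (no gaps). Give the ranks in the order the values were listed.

7, 7, 3, 6, 4, 1, 7, 2, 5

Sorted (descending): 49, 44, 38, 37, 32, 22, 6, 6, 6
The 3 values of 6 share dense rank 7.
Remaining distinct values take the next consecutive integers.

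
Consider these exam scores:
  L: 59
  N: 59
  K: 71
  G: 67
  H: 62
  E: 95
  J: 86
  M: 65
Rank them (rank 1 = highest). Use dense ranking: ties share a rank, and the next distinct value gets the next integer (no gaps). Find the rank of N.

7

Sorted (descending): 95, 86, 71, 67, 65, 62, 59, 59
The 2 values of 59 share dense rank 7.
Remaining distinct values take the next consecutive integers.
N has value 59 → rank 7.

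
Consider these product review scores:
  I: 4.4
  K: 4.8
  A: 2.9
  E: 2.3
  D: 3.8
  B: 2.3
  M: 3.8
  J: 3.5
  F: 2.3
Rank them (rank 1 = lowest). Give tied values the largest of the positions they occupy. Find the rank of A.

4

Sorted (ascending): 2.3, 2.3, 2.3, 2.9, 3.5, 3.8, 3.8, 4.4, 4.8
The 3 values of 2.3 occupy positions 1–3 → each gets rank 3.
The 2 values of 3.8 occupy positions 6–7 → each gets rank 7.
A has value 2.9 → rank 4.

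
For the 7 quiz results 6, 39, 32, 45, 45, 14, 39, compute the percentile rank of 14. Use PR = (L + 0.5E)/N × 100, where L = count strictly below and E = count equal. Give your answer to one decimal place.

N = 7.
Strictly below 14: 1. Equal to 14: 1.
PR = (1 + 0.5·1)/7 × 100 = 21.4

21.4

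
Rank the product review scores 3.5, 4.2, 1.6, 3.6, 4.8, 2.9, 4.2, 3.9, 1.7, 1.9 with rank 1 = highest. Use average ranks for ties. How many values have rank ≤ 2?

1

Sorted (descending): 4.8, 4.2, 4.2, 3.9, 3.6, 3.5, 2.9, 1.9, 1.7, 1.6
The 2 values of 4.2 occupy positions 2–3 → average rank (2+3)/2 = 2.5.
Ranks ≤ 2: {1} → 1 value.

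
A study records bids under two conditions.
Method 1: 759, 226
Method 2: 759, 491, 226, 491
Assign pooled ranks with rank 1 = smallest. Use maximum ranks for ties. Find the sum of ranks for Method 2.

Sorted (ascending): 226, 226, 491, 491, 759, 759
The 2 values of 226 occupy positions 1–2 → each gets rank 2.
The 2 values of 491 occupy positions 3–4 → each gets rank 4.
The 2 values of 759 occupy positions 5–6 → each gets rank 6.
Method 2 values → pooled ranks: 759→6, 491→4, 226→2, 491→4
Rank sum = 6 + 4 + 2 + 4 = 16

16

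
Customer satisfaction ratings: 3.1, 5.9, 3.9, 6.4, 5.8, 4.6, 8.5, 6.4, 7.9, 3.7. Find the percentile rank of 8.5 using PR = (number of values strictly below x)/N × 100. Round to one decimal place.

90.0

N = 10.
Strictly below 8.5: 9. Equal to 8.5: 1.
PR = 9/10 × 100 = 90.0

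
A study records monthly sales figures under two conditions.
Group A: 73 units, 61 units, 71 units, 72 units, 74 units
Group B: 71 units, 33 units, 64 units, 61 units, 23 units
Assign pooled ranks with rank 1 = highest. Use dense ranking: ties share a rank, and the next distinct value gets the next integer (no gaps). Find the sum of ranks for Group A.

16

Sorted (descending): 74, 73, 72, 71, 71, 64, 61, 61, 33, 23
The 2 values of 71 share dense rank 4.
The 2 values of 61 share dense rank 6.
Remaining distinct values take the next consecutive integers.
Group A values → pooled ranks: 73→2, 61→6, 71→4, 72→3, 74→1
Rank sum = 2 + 6 + 4 + 3 + 1 = 16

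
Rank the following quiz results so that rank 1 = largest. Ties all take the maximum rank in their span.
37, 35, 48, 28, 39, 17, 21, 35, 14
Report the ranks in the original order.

3, 5, 1, 6, 2, 8, 7, 5, 9

Sorted (descending): 48, 39, 37, 35, 35, 28, 21, 17, 14
The 2 values of 35 occupy positions 4–5 → each gets rank 5.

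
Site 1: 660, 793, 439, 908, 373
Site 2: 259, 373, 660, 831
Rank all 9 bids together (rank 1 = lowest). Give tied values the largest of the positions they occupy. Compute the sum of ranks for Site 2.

Sorted (ascending): 259, 373, 373, 439, 660, 660, 793, 831, 908
The 2 values of 373 occupy positions 2–3 → each gets rank 3.
The 2 values of 660 occupy positions 5–6 → each gets rank 6.
Site 2 values → pooled ranks: 259→1, 373→3, 660→6, 831→8
Rank sum = 1 + 3 + 6 + 8 = 18

18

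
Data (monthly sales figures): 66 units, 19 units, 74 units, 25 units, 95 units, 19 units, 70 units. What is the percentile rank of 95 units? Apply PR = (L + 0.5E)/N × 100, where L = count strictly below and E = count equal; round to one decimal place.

N = 7.
Strictly below 95: 6. Equal to 95: 1.
PR = (6 + 0.5·1)/7 × 100 = 92.9

92.9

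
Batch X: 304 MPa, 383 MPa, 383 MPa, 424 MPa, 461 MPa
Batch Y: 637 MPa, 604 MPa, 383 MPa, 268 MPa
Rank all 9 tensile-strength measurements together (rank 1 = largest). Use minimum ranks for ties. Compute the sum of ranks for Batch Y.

Sorted (descending): 637, 604, 461, 424, 383, 383, 383, 304, 268
The 3 values of 383 occupy positions 5–7 → each gets rank 5.
Batch Y values → pooled ranks: 637→1, 604→2, 383→5, 268→9
Rank sum = 1 + 2 + 5 + 9 = 17

17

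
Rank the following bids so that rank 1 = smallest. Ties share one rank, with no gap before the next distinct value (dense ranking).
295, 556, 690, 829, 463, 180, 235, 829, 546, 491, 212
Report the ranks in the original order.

Sorted (ascending): 180, 212, 235, 295, 463, 491, 546, 556, 690, 829, 829
The 2 values of 829 share dense rank 10.
Remaining distinct values take the next consecutive integers.

4, 8, 9, 10, 5, 1, 3, 10, 7, 6, 2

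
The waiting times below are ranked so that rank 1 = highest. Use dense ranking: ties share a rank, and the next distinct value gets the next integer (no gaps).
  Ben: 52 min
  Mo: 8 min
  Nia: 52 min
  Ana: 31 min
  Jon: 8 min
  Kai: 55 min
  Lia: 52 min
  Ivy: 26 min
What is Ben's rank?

Sorted (descending): 55, 52, 52, 52, 31, 26, 8, 8
The 3 values of 52 share dense rank 2.
The 2 values of 8 share dense rank 5.
Remaining distinct values take the next consecutive integers.
Ben has value 52 min → rank 2.

2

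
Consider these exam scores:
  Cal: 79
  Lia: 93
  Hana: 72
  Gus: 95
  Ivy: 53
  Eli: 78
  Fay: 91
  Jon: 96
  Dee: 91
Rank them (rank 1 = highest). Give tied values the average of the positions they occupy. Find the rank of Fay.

4.5

Sorted (descending): 96, 95, 93, 91, 91, 79, 78, 72, 53
The 2 values of 91 occupy positions 4–5 → average rank (4+5)/2 = 4.5.
Fay has value 91 → rank 4.5.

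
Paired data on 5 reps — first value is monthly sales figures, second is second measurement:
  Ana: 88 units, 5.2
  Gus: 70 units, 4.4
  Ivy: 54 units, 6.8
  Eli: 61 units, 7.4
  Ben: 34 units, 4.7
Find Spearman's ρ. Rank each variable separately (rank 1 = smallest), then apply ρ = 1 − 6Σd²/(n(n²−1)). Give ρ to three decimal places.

Ranks of variable 1: 5, 4, 2, 3, 1
Ranks of variable 2: 3, 1, 4, 5, 2
d = r₁ − r₂: 2, 3, -2, -2, -1
d²: 4, 9, 4, 4, 1; Σd² = 22
ρ = 1 − 6·22/(5·24) = 1 − 132/120 = -0.100

-0.100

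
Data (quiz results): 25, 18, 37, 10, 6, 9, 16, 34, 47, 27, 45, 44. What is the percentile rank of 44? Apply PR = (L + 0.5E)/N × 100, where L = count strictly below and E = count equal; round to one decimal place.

79.2

N = 12.
Strictly below 44: 9. Equal to 44: 1.
PR = (9 + 0.5·1)/12 × 100 = 79.2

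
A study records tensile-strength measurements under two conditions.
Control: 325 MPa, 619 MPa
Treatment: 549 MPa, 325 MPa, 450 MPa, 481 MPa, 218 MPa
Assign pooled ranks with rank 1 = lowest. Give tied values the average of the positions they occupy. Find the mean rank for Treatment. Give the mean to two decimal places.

Sorted (ascending): 218, 325, 325, 450, 481, 549, 619
The 2 values of 325 occupy positions 2–3 → average rank (2+3)/2 = 2.5.
Treatment values → pooled ranks: 549→6, 325→2.5, 450→4, 481→5, 218→1
Mean rank = (6 + 2.5 + 4 + 5 + 1) / 5 = 3.70

3.70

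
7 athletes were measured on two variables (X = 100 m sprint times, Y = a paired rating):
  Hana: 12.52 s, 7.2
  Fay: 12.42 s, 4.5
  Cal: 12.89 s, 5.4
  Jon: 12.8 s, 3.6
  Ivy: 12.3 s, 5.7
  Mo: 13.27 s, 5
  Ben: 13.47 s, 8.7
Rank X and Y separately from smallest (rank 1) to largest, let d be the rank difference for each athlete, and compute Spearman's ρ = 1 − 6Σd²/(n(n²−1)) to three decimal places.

Ranks of variable 1: 3, 2, 5, 4, 1, 6, 7
Ranks of variable 2: 6, 2, 4, 1, 5, 3, 7
d = r₁ − r₂: -3, 0, 1, 3, -4, 3, 0
d²: 9, 0, 1, 9, 16, 9, 0; Σd² = 44
ρ = 1 − 6·44/(7·48) = 1 − 264/336 = 0.214

0.214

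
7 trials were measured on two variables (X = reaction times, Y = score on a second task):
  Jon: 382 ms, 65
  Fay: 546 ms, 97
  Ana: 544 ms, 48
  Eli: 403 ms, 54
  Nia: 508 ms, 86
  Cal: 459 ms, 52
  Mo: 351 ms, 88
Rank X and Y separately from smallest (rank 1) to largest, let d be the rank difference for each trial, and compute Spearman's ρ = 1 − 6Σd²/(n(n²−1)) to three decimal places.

-0.036

Ranks of variable 1: 2, 7, 6, 3, 5, 4, 1
Ranks of variable 2: 4, 7, 1, 3, 5, 2, 6
d = r₁ − r₂: -2, 0, 5, 0, 0, 2, -5
d²: 4, 0, 25, 0, 0, 4, 25; Σd² = 58
ρ = 1 − 6·58/(7·48) = 1 − 348/336 = -0.036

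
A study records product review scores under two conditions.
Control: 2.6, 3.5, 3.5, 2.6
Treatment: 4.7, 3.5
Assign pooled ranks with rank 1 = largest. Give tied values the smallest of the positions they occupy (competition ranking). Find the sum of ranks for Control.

14

Sorted (descending): 4.7, 3.5, 3.5, 3.5, 2.6, 2.6
The 3 values of 3.5 occupy positions 2–4 → each gets rank 2.
The 2 values of 2.6 occupy positions 5–6 → each gets rank 5.
Control values → pooled ranks: 2.6→5, 3.5→2, 3.5→2, 2.6→5
Rank sum = 5 + 2 + 2 + 5 = 14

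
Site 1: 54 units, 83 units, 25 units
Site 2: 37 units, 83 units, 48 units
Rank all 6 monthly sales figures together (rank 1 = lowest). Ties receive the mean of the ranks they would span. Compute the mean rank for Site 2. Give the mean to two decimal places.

Sorted (ascending): 25, 37, 48, 54, 83, 83
The 2 values of 83 occupy positions 5–6 → average rank (5+6)/2 = 5.5.
Site 2 values → pooled ranks: 37→2, 83→5.5, 48→3
Mean rank = (2 + 5.5 + 3) / 3 = 3.50

3.50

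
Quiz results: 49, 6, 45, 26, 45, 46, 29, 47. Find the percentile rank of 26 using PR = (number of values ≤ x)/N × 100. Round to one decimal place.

N = 8.
Strictly below 26: 1. Equal to 26: 1.
PR = 2/8 × 100 = 25.0

25.0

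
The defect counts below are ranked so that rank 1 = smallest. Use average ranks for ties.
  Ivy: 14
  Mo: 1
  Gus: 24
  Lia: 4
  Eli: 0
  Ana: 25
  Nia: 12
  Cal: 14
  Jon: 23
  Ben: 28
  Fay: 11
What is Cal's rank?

Sorted (ascending): 0, 1, 4, 11, 12, 14, 14, 23, 24, 25, 28
The 2 values of 14 occupy positions 6–7 → average rank (6+7)/2 = 6.5.
Cal has value 14 → rank 6.5.

6.5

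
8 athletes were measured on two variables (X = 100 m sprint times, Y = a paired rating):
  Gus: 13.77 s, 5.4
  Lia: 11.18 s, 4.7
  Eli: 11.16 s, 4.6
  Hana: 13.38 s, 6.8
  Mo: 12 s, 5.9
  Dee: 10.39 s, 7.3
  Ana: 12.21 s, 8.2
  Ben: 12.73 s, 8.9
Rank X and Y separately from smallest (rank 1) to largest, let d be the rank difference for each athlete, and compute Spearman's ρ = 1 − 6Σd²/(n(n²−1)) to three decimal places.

0.238

Ranks of variable 1: 8, 3, 2, 7, 4, 1, 5, 6
Ranks of variable 2: 3, 2, 1, 5, 4, 6, 7, 8
d = r₁ − r₂: 5, 1, 1, 2, 0, -5, -2, -2
d²: 25, 1, 1, 4, 0, 25, 4, 4; Σd² = 64
ρ = 1 − 6·64/(8·63) = 1 − 384/504 = 0.238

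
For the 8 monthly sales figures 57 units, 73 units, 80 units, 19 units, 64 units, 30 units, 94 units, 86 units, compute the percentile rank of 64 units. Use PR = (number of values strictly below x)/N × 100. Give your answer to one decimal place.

37.5

N = 8.
Strictly below 64: 3. Equal to 64: 1.
PR = 3/8 × 100 = 37.5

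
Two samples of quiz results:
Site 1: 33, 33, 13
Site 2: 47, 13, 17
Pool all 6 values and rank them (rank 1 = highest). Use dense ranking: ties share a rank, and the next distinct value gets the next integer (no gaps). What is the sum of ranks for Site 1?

Sorted (descending): 47, 33, 33, 17, 13, 13
The 2 values of 33 share dense rank 2.
The 2 values of 13 share dense rank 4.
Remaining distinct values take the next consecutive integers.
Site 1 values → pooled ranks: 33→2, 33→2, 13→4
Rank sum = 2 + 2 + 4 = 8

8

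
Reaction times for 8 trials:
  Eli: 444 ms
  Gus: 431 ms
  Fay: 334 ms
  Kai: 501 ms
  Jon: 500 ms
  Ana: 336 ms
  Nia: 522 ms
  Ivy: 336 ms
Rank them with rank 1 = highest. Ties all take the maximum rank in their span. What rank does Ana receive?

Sorted (descending): 522, 501, 500, 444, 431, 336, 336, 334
The 2 values of 336 occupy positions 6–7 → each gets rank 7.
Ana has value 336 ms → rank 7.

7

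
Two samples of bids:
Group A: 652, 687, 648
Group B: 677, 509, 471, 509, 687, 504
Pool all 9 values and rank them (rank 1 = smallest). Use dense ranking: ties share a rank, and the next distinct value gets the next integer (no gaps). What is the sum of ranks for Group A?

16

Sorted (ascending): 471, 504, 509, 509, 648, 652, 677, 687, 687
The 2 values of 509 share dense rank 3.
The 2 values of 687 share dense rank 7.
Remaining distinct values take the next consecutive integers.
Group A values → pooled ranks: 652→5, 687→7, 648→4
Rank sum = 5 + 7 + 4 = 16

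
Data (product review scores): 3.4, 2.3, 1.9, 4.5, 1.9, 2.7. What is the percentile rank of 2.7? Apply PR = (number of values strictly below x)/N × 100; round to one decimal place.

50.0

N = 6.
Strictly below 2.7: 3. Equal to 2.7: 1.
PR = 3/6 × 100 = 50.0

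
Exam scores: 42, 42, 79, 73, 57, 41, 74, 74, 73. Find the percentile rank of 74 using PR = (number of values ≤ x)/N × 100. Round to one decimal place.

88.9

N = 9.
Strictly below 74: 6. Equal to 74: 2.
PR = 8/9 × 100 = 88.9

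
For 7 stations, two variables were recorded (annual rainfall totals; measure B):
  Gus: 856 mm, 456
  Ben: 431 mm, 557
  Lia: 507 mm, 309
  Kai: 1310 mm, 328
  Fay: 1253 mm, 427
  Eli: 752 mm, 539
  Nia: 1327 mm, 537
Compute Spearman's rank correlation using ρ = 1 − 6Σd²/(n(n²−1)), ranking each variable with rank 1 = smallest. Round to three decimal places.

-0.250

Ranks of variable 1: 4, 1, 2, 6, 5, 3, 7
Ranks of variable 2: 4, 7, 1, 2, 3, 6, 5
d = r₁ − r₂: 0, -6, 1, 4, 2, -3, 2
d²: 0, 36, 1, 16, 4, 9, 4; Σd² = 70
ρ = 1 − 6·70/(7·48) = 1 − 420/336 = -0.250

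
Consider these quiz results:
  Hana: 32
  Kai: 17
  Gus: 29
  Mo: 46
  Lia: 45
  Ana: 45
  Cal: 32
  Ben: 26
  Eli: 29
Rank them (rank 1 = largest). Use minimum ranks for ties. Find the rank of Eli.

Sorted (descending): 46, 45, 45, 32, 32, 29, 29, 26, 17
The 2 values of 45 occupy positions 2–3 → each gets rank 2.
The 2 values of 32 occupy positions 4–5 → each gets rank 4.
The 2 values of 29 occupy positions 6–7 → each gets rank 6.
Eli has value 29 → rank 6.

6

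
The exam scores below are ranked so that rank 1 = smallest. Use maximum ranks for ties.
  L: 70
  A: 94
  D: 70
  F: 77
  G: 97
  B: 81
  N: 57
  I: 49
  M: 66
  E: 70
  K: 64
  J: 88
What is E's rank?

Sorted (ascending): 49, 57, 64, 66, 70, 70, 70, 77, 81, 88, 94, 97
The 3 values of 70 occupy positions 5–7 → each gets rank 7.
E has value 70 → rank 7.

7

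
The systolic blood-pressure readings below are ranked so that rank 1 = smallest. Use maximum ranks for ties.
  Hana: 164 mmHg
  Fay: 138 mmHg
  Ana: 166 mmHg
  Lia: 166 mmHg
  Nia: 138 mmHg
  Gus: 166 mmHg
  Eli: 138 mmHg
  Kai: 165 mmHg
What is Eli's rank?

Sorted (ascending): 138, 138, 138, 164, 165, 166, 166, 166
The 3 values of 138 occupy positions 1–3 → each gets rank 3.
The 3 values of 166 occupy positions 6–8 → each gets rank 8.
Eli has value 138 mmHg → rank 3.

3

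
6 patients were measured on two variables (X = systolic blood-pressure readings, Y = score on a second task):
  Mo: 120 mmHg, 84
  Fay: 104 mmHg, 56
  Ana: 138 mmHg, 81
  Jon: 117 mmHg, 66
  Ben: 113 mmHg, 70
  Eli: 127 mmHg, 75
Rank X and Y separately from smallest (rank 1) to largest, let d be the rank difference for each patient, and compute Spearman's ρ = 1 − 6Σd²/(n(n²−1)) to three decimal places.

0.771

Ranks of variable 1: 4, 1, 6, 3, 2, 5
Ranks of variable 2: 6, 1, 5, 2, 3, 4
d = r₁ − r₂: -2, 0, 1, 1, -1, 1
d²: 4, 0, 1, 1, 1, 1; Σd² = 8
ρ = 1 − 6·8/(6·35) = 1 − 48/210 = 0.771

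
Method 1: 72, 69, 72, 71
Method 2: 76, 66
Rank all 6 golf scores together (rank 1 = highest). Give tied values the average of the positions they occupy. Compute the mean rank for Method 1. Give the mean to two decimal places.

Sorted (descending): 76, 72, 72, 71, 69, 66
The 2 values of 72 occupy positions 2–3 → average rank (2+3)/2 = 2.5.
Method 1 values → pooled ranks: 72→2.5, 69→5, 72→2.5, 71→4
Mean rank = (2.5 + 5 + 2.5 + 4) / 4 = 3.50

3.50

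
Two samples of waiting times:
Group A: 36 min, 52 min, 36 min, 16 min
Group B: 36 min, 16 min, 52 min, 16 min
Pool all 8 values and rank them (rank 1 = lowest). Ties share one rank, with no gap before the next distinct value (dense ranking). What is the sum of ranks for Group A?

Sorted (ascending): 16, 16, 16, 36, 36, 36, 52, 52
The 3 values of 16 share dense rank 1.
The 3 values of 36 share dense rank 2.
The 2 values of 52 share dense rank 3.
Group A values → pooled ranks: 36→2, 52→3, 36→2, 16→1
Rank sum = 2 + 3 + 2 + 1 = 8

8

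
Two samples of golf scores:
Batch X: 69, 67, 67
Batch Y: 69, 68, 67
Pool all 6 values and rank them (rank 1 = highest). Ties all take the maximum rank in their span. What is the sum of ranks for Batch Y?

11

Sorted (descending): 69, 69, 68, 67, 67, 67
The 2 values of 69 occupy positions 1–2 → each gets rank 2.
The 3 values of 67 occupy positions 4–6 → each gets rank 6.
Batch Y values → pooled ranks: 69→2, 68→3, 67→6
Rank sum = 2 + 3 + 6 = 11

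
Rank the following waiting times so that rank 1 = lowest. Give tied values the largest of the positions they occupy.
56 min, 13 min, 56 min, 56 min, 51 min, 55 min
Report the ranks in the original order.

Sorted (ascending): 13, 51, 55, 56, 56, 56
The 3 values of 56 occupy positions 4–6 → each gets rank 6.

6, 1, 6, 6, 2, 3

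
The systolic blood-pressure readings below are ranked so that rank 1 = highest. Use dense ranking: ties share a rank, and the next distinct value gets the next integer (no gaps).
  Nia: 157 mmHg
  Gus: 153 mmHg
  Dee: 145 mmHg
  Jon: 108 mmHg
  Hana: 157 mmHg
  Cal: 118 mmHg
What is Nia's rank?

Sorted (descending): 157, 157, 153, 145, 118, 108
The 2 values of 157 share dense rank 1.
Remaining distinct values take the next consecutive integers.
Nia has value 157 mmHg → rank 1.

1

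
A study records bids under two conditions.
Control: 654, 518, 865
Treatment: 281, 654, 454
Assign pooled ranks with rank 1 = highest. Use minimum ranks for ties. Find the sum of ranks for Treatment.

Sorted (descending): 865, 654, 654, 518, 454, 281
The 2 values of 654 occupy positions 2–3 → each gets rank 2.
Treatment values → pooled ranks: 281→6, 654→2, 454→5
Rank sum = 6 + 2 + 5 = 13

13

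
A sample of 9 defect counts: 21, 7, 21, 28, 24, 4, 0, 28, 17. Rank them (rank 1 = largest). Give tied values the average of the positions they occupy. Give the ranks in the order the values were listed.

Sorted (descending): 28, 28, 24, 21, 21, 17, 7, 4, 0
The 2 values of 28 occupy positions 1–2 → average rank (1+2)/2 = 1.5.
The 2 values of 21 occupy positions 4–5 → average rank (4+5)/2 = 4.5.

4.5, 7, 4.5, 1.5, 3, 8, 9, 1.5, 6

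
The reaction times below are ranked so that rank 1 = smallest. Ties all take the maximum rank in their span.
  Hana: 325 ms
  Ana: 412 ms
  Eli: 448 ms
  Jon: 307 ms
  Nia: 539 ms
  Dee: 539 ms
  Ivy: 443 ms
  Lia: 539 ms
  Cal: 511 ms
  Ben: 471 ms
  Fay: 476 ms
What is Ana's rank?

3

Sorted (ascending): 307, 325, 412, 443, 448, 471, 476, 511, 539, 539, 539
The 3 values of 539 occupy positions 9–11 → each gets rank 11.
Ana has value 412 ms → rank 3.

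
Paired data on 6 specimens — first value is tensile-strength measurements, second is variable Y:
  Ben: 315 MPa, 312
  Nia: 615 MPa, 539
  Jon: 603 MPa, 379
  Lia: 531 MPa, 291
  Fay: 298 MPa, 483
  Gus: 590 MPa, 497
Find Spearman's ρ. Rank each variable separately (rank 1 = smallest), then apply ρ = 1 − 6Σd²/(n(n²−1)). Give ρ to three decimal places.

Ranks of variable 1: 2, 6, 5, 3, 1, 4
Ranks of variable 2: 2, 6, 3, 1, 4, 5
d = r₁ − r₂: 0, 0, 2, 2, -3, -1
d²: 0, 0, 4, 4, 9, 1; Σd² = 18
ρ = 1 − 6·18/(6·35) = 1 − 108/210 = 0.486

0.486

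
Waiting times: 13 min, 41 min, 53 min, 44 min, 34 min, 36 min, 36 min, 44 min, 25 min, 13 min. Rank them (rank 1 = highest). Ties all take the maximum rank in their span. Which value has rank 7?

34

Sorted (descending): 53, 44, 44, 41, 36, 36, 34, 25, 13, 13
The 2 values of 44 occupy positions 2–3 → each gets rank 3.
The 2 values of 36 occupy positions 5–6 → each gets rank 6.
The 2 values of 13 occupy positions 9–10 → each gets rank 10.
Rank 7 → value 34.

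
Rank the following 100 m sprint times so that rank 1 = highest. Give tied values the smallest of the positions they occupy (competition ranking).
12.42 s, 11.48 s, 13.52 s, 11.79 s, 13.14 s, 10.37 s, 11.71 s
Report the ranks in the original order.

3, 6, 1, 4, 2, 7, 5

Sorted (descending): 13.52, 13.14, 12.42, 11.79, 11.71, 11.48, 10.37
No ties — each value takes its position as its rank.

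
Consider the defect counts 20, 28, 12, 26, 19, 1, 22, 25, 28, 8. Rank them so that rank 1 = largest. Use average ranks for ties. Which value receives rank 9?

Sorted (descending): 28, 28, 26, 25, 22, 20, 19, 12, 8, 1
The 2 values of 28 occupy positions 1–2 → average rank (1+2)/2 = 1.5.
Rank 9 → value 8.

8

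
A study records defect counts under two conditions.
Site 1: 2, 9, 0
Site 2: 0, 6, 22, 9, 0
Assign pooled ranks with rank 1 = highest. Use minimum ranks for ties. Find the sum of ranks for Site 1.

13

Sorted (descending): 22, 9, 9, 6, 2, 0, 0, 0
The 2 values of 9 occupy positions 2–3 → each gets rank 2.
The 3 values of 0 occupy positions 6–8 → each gets rank 6.
Site 1 values → pooled ranks: 2→5, 9→2, 0→6
Rank sum = 5 + 2 + 6 = 13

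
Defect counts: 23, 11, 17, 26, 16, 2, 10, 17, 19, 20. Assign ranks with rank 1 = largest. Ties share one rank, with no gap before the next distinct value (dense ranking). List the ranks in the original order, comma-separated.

Sorted (descending): 26, 23, 20, 19, 17, 17, 16, 11, 10, 2
The 2 values of 17 share dense rank 5.
Remaining distinct values take the next consecutive integers.

2, 7, 5, 1, 6, 9, 8, 5, 4, 3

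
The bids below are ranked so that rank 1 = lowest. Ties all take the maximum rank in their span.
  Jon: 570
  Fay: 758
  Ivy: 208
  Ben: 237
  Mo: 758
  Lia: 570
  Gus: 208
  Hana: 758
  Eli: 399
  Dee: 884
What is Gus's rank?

Sorted (ascending): 208, 208, 237, 399, 570, 570, 758, 758, 758, 884
The 2 values of 208 occupy positions 1–2 → each gets rank 2.
The 2 values of 570 occupy positions 5–6 → each gets rank 6.
The 3 values of 758 occupy positions 7–9 → each gets rank 9.
Gus has value 208 → rank 2.

2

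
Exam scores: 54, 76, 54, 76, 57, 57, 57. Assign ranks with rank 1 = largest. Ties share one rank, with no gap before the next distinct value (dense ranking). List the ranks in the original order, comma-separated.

Sorted (descending): 76, 76, 57, 57, 57, 54, 54
The 2 values of 76 share dense rank 1.
The 3 values of 57 share dense rank 2.
The 2 values of 54 share dense rank 3.

3, 1, 3, 1, 2, 2, 2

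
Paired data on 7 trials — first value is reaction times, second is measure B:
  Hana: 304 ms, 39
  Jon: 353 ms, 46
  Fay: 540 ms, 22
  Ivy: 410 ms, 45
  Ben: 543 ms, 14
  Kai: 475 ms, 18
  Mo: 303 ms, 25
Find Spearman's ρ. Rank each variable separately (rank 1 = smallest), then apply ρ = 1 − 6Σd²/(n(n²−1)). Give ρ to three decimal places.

Ranks of variable 1: 2, 3, 6, 4, 7, 5, 1
Ranks of variable 2: 5, 7, 3, 6, 1, 2, 4
d = r₁ − r₂: -3, -4, 3, -2, 6, 3, -3
d²: 9, 16, 9, 4, 36, 9, 9; Σd² = 92
ρ = 1 − 6·92/(7·48) = 1 − 552/336 = -0.643

-0.643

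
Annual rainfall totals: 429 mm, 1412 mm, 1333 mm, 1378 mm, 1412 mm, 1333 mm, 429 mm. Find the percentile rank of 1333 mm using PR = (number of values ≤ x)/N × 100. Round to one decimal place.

N = 7.
Strictly below 1333: 2. Equal to 1333: 2.
PR = 4/7 × 100 = 57.1

57.1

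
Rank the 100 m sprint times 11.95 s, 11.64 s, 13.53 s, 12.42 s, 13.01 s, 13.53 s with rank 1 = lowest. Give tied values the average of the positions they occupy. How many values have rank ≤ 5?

4

Sorted (ascending): 11.64, 11.95, 12.42, 13.01, 13.53, 13.53
The 2 values of 13.53 occupy positions 5–6 → average rank (5+6)/2 = 5.5.
Ranks ≤ 5: {1, 2, 3, 4} → 4 values.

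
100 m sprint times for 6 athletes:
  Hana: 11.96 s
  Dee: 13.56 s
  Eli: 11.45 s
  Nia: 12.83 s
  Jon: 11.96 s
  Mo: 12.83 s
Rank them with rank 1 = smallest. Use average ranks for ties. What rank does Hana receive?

2.5

Sorted (ascending): 11.45, 11.96, 11.96, 12.83, 12.83, 13.56
The 2 values of 11.96 occupy positions 2–3 → average rank (2+3)/2 = 2.5.
The 2 values of 12.83 occupy positions 4–5 → average rank (4+5)/2 = 4.5.
Hana has value 11.96 s → rank 2.5.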